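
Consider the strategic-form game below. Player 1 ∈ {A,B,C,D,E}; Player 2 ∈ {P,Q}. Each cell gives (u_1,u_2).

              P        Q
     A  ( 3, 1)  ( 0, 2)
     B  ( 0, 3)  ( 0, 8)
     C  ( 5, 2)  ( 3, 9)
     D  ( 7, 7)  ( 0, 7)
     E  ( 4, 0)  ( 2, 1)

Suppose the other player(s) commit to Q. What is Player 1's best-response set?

u_1(A vs Q) = 0
u_1(B vs Q) = 0
u_1(C vs Q) = 3
u_1(D vs Q) = 0
u_1(E vs Q) = 2
max payoff 3 at {C}

argmax u_1 = {C}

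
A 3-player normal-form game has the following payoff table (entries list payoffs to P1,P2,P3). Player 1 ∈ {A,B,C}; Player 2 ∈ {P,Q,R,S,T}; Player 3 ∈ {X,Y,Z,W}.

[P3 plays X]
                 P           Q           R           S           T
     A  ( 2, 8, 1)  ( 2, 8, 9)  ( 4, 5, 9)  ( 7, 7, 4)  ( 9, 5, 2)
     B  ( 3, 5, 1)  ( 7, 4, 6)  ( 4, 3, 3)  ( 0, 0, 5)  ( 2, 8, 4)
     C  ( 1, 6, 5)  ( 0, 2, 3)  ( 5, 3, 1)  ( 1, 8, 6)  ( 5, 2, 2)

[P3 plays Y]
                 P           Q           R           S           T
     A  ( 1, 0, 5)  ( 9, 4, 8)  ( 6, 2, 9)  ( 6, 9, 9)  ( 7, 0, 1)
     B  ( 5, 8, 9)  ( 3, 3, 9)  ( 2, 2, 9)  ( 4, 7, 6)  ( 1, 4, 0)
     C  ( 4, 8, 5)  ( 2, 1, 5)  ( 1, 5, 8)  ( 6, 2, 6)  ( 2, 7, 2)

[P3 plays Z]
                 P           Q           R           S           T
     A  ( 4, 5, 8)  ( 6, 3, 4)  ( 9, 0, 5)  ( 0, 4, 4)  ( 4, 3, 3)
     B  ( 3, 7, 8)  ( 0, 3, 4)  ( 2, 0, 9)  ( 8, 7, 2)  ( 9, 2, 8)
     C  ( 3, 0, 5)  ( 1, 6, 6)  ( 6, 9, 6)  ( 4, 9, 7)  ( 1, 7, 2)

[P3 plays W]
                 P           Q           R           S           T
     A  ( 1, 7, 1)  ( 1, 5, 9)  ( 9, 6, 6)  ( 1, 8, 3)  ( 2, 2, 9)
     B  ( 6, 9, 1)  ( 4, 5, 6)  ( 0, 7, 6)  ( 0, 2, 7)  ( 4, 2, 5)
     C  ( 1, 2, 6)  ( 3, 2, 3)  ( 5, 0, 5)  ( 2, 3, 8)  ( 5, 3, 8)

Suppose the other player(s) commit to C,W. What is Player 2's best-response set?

u_2(P vs C,W) = 2
u_2(Q vs C,W) = 2
u_2(R vs C,W) = 0
u_2(S vs C,W) = 3
u_2(T vs C,W) = 3
max payoff 3 at {S,T}

BR_2 = {S,T}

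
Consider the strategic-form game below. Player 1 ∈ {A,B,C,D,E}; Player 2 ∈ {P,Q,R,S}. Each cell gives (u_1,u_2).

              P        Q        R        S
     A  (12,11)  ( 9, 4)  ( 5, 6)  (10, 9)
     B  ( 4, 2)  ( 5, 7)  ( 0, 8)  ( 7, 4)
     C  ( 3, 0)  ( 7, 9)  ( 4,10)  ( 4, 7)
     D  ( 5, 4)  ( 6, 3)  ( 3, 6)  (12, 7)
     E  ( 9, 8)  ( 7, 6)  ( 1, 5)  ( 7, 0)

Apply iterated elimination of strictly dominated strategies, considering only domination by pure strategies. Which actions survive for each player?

IESDS → P1:{A,D} P2:{P,S}

P1 drop B (A beats it: P:12>4 Q:9>5 R:5>0 S:10>7)
P1 drop C (A beats it: P:12>3 Q:9>7 R:5>4 S:10>4)
P1 drop E (A beats it: P:12>9 Q:9>7 R:5>1 S:10>7)
P2 drop Q (P beats it: A:11>4 D:4>3)
P2 drop R (S beats it: A:9>6 D:7>6)
P1→{A,D} P2→{P,S}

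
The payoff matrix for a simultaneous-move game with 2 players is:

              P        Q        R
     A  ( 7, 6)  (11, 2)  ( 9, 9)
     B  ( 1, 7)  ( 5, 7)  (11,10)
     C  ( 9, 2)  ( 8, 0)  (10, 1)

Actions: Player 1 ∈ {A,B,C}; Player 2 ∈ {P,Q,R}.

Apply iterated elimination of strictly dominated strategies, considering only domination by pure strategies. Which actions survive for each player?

P2 drop Q (R beats it: A:9>2 B:10>7 C:1>0)
P1 drop A (C beats it: P:9>7 R:10>9)
P1→{B,C} P2→{P,R}

Survivors P1:{B,C} P2:{P,R}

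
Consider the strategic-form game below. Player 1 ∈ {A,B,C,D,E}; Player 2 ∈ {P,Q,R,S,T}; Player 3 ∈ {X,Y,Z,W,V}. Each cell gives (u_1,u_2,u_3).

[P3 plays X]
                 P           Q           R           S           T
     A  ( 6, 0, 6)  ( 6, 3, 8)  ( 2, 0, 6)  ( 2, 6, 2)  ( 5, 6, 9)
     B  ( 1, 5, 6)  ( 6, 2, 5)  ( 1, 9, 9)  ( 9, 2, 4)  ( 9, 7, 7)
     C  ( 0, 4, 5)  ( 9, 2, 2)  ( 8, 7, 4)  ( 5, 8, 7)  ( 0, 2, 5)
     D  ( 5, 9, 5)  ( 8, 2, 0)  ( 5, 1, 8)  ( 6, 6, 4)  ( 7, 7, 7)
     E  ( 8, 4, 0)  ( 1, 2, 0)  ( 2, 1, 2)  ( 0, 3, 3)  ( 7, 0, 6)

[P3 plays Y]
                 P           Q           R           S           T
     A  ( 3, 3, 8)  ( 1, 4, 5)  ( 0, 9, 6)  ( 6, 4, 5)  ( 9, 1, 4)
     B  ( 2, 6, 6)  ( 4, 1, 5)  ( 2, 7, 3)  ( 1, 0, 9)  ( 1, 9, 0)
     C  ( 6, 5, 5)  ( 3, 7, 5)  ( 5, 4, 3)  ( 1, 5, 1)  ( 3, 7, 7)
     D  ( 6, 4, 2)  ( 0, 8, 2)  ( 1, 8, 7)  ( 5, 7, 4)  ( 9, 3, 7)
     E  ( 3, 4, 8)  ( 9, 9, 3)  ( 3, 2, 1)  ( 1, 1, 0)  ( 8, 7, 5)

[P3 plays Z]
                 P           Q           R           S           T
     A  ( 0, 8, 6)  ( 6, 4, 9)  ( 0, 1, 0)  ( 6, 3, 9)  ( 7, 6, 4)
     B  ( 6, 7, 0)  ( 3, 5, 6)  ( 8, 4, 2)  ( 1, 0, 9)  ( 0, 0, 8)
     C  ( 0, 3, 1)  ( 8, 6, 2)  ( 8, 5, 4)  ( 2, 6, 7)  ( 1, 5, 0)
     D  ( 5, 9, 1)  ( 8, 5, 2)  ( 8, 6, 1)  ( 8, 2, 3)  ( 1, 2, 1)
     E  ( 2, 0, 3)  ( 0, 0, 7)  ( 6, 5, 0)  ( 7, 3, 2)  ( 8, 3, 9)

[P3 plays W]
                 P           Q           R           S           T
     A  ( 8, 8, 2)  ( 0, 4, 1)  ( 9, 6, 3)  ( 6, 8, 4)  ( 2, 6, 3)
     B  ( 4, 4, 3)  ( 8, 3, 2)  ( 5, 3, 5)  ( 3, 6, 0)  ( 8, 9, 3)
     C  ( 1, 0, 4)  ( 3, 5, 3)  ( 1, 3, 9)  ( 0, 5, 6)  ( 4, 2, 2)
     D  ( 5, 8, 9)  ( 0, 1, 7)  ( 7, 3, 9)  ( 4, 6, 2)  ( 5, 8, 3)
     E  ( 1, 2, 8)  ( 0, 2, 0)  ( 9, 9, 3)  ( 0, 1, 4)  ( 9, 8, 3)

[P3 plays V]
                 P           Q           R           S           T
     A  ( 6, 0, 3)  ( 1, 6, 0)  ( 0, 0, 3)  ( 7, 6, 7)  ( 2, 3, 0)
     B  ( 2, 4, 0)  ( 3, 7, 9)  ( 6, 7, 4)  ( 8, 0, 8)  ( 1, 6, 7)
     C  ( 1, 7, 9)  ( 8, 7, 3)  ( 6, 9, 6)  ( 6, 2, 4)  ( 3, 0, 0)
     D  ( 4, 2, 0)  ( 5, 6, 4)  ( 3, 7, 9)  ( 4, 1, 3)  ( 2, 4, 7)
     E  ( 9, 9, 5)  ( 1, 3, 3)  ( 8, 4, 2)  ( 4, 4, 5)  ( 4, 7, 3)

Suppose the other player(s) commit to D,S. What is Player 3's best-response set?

u_3(X vs D,S) = 4
u_3(Y vs D,S) = 4
u_3(Z vs D,S) = 3
u_3(W vs D,S) = 2
u_3(V vs D,S) = 3
max payoff 4 at {X,Y}

argmax u_3 = {X,Y}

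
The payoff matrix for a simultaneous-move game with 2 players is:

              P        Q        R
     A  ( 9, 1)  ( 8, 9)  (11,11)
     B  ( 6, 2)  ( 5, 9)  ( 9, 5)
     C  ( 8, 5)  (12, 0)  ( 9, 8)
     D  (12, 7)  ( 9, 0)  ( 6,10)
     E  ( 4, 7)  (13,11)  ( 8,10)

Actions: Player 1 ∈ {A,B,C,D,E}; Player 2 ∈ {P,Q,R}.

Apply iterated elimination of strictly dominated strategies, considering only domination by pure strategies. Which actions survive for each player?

Survivors P1:{A,C,E} P2:{Q,R}

P1 drop B (A beats it: P:9>6 Q:8>5 R:11>9)
P2 drop P (R beats it: A:11>1 C:8>5 D:10>7 E:10>7)
P1 drop D (C beats it: Q:12>9 R:9>6)
P1→{A,C,E} P2→{Q,R}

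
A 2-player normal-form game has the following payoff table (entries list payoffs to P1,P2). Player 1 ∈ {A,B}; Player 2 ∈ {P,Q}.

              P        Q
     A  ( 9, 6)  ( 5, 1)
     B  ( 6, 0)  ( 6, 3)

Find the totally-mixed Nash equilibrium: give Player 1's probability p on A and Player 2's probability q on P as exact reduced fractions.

P1 indiff ⇒ q·9+(1-q)·5 = q·6+(1-q)·6 ⇒ q(3) = (1-q)(1) ⇒ q = 1/4
P2 indiff ⇒ p·6+(1-p)·0 = p·1+(1-p)·3 ⇒ p(5) = (1-p)(3) ⇒ p = 3/8

P1 mixes 3/8 on A; P2 mixes 1/4 on P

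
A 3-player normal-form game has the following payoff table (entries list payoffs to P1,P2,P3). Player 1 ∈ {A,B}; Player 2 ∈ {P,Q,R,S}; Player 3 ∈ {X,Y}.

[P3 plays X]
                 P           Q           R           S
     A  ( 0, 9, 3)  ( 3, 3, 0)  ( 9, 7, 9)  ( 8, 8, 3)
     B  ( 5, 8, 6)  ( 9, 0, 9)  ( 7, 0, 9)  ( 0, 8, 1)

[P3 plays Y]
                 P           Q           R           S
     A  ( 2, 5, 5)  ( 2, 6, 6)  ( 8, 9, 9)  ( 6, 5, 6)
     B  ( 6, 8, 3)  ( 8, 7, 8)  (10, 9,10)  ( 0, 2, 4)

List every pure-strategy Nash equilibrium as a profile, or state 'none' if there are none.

NE set: (B,P,X), (B,R,Y)

(A,P,X): not NE [P1→B gives 5>0; P3→Y gives 5>3]
(A,P,Y): not NE [P1→B gives 6>2; P2→R gives 9>5]
(A,Q,X): not NE [P1→B gives 9>3; P2→P gives 9>3; P3→Y gives 6>0]
(A,Q,Y): not NE [P1→B gives 8>2; P2→R gives 9>6]
(A,R,X): not NE [P2→P gives 9>7]
(A,R,Y): not NE [P1→B gives 10>8]
(A,S,X): not NE [P2→P gives 9>8; P3→Y gives 6>3]
(A,S,Y): not NE [P2→R gives 9>5]
(B,P,X): NE
(B,P,Y): not NE [P2→R gives 9>8; P3→X gives 6>3]
(B,Q,X): not NE [P2→S gives 8>0]
(B,Q,Y): not NE [P2→R gives 9>7; P3→X gives 9>8]
(B,R,X): not NE [P1→A gives 9>7; P2→S gives 8>0; P3→Y gives 10>9]
(B,R,Y): NE
(B,S,X): not NE [P1→A gives 8>0; P3→Y gives 4>1]
(B,S,Y): not NE [P1→A gives 6>0; P2→R gives 9>2]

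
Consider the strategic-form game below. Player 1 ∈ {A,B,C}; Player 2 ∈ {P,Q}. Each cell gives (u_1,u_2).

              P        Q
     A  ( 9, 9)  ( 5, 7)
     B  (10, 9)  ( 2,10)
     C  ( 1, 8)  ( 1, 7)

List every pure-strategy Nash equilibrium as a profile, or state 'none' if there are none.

(A,P): not NE [P1→B gives 10>9]
(A,Q): not NE [P2→P gives 9>7]
(B,P): not NE [P2→Q gives 10>9]
(B,Q): not NE [P1→A gives 5>2]
(C,P): not NE [P1→B gives 10>1]
(C,Q): not NE [P1→A gives 5>1; P2→P gives 8>7]

Equilibria: none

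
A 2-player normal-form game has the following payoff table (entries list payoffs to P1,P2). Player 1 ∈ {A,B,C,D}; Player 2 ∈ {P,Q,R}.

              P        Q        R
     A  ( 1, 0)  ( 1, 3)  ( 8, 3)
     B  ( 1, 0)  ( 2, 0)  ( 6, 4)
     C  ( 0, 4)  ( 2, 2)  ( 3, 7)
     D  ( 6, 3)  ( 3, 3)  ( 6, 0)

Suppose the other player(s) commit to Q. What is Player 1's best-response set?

BR_1 = {D}

u_1(A vs Q) = 1
u_1(B vs Q) = 2
u_1(C vs Q) = 2
u_1(D vs Q) = 3
max payoff 3 at {D}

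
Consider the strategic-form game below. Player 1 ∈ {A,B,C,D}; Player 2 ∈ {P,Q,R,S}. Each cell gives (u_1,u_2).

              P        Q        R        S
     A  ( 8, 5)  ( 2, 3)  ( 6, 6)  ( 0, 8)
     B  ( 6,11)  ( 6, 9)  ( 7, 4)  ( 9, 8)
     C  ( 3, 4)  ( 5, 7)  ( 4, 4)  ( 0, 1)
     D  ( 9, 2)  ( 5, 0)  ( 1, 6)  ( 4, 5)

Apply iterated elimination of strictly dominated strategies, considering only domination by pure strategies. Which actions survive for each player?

IESDS → P1:{A,B,D} P2:{P,R,S}

P1 drop C (B beats it: P:6>3 Q:6>5 R:7>4 S:9>0)
P2 drop Q (P beats it: A:5>3 B:11>9 D:2>0)
P1→{A,B,D} P2→{P,R,S}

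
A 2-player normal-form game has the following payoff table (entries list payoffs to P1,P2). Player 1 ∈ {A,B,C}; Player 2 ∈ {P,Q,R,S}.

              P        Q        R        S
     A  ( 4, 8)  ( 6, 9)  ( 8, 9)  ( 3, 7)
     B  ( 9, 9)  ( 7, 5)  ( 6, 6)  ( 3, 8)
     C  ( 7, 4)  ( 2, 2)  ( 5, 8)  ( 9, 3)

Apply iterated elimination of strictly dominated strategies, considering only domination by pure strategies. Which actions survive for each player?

Remaining: P1:{A,B} P2:{P,Q,R}

P2 drop S (P beats it: A:8>7 B:9>8 C:4>3)
P1 drop C (B beats it: P:9>7 Q:7>2 R:6>5)
P1→{A,B} P2→{P,Q,R}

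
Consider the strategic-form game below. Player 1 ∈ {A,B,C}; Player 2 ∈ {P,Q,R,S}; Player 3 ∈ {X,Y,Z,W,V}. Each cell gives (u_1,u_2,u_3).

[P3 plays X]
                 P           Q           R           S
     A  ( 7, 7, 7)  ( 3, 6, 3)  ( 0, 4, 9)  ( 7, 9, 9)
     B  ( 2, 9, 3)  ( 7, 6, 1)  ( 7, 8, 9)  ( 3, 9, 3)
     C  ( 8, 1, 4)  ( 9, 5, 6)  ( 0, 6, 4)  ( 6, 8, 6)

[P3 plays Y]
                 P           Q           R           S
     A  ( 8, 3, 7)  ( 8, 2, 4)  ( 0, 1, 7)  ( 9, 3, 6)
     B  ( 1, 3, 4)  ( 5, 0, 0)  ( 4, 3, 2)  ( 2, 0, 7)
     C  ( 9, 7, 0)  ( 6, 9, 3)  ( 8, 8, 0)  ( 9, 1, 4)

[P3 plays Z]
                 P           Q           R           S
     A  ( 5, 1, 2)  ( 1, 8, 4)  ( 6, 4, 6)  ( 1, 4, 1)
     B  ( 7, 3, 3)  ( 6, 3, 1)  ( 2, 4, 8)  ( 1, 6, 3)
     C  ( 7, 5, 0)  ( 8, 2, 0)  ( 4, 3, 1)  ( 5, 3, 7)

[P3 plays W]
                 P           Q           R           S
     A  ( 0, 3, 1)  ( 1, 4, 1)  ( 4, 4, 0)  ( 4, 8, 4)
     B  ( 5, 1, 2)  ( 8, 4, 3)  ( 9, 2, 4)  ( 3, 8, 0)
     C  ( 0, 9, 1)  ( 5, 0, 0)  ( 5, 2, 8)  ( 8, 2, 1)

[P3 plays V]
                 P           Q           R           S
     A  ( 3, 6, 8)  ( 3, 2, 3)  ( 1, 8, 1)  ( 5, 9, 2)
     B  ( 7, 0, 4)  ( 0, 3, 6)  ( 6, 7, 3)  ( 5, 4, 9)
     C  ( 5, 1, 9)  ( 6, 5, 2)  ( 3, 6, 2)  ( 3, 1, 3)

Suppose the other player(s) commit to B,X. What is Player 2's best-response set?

argmax u_2 = {P,S}

u_2(P vs B,X) = 9
u_2(Q vs B,X) = 6
u_2(R vs B,X) = 8
u_2(S vs B,X) = 9
max payoff 9 at {P,S}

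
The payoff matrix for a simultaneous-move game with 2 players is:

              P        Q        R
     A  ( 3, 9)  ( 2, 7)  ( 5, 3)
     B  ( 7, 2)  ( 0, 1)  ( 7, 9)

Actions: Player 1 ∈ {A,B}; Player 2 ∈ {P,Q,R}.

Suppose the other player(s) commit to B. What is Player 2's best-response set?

BR_2 = {R}

u_2(P vs B) = 2
u_2(Q vs B) = 1
u_2(R vs B) = 9
max payoff 9 at {R}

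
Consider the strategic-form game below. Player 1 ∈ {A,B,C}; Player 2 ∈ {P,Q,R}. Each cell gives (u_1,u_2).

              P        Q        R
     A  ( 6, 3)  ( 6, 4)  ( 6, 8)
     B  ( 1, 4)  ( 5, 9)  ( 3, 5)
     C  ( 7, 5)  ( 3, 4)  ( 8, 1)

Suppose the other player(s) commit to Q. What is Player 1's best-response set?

u_1(A vs Q) = 6
u_1(B vs Q) = 5
u_1(C vs Q) = 3
max payoff 6 at {A}

BR_1 = {A}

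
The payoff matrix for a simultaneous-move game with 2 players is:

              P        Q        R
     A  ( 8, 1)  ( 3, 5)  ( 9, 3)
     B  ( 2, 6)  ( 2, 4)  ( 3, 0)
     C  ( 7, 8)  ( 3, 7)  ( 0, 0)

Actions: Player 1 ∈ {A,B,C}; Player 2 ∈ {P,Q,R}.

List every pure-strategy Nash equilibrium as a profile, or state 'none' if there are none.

NE set: (A,Q)

(A,P): not NE [P2→Q gives 5>1]
(A,Q): NE
(A,R): not NE [P2→Q gives 5>3]
(B,P): not NE [P1→A gives 8>2]
(B,Q): not NE [P1→C gives 3>2; P2→P gives 6>4]
(B,R): not NE [P1→A gives 9>3; P2→P gives 6>0]
(C,P): not NE [P1→A gives 8>7]
(C,Q): not NE [P2→P gives 8>7]
(C,R): not NE [P1→A gives 9>0; P2→P gives 8>0]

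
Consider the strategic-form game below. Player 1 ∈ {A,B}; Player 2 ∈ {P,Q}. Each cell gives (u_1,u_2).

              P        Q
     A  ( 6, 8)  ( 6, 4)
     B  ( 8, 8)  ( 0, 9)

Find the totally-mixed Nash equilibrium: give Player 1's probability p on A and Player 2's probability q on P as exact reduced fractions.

P1 indiff ⇒ q·6+(1-q)·6 = q·8+(1-q)·0 ⇒ q(-2) = (1-q)(-6) ⇒ q = 3/4
P2 indiff ⇒ p·8+(1-p)·8 = p·4+(1-p)·9 ⇒ p(4) = (1-p)(1) ⇒ p = 1/5

(p,q) = (1/5, 3/4)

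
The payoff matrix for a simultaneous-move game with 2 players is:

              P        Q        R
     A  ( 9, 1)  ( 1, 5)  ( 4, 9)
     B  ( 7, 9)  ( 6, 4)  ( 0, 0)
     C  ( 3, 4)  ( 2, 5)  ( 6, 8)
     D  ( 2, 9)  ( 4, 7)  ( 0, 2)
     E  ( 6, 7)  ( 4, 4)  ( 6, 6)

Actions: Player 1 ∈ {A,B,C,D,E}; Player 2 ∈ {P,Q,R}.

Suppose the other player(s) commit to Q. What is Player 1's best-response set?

u_1(A vs Q) = 1
u_1(B vs Q) = 6
u_1(C vs Q) = 2
u_1(D vs Q) = 4
u_1(E vs Q) = 4
max payoff 6 at {B}

P1 best: {B}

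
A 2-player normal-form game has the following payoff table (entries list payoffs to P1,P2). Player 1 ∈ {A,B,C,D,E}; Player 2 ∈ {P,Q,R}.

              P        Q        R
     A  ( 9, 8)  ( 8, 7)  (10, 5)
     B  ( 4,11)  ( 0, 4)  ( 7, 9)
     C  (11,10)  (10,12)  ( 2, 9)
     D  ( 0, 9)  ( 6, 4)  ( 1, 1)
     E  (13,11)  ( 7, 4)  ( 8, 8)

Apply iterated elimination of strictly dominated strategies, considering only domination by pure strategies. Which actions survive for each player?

Remaining: P1:{C,E} P2:{P,Q}

P1 drop B (A beats it: P:9>4 Q:8>0 R:10>7)
P1 drop D (A beats it: P:9>0 Q:8>6 R:10>1)
P2 drop R (P beats it: A:8>5 C:10>9 E:11>8)
P1 drop A (C beats it: P:11>9 Q:10>8)
P1→{C,E} P2→{P,Q}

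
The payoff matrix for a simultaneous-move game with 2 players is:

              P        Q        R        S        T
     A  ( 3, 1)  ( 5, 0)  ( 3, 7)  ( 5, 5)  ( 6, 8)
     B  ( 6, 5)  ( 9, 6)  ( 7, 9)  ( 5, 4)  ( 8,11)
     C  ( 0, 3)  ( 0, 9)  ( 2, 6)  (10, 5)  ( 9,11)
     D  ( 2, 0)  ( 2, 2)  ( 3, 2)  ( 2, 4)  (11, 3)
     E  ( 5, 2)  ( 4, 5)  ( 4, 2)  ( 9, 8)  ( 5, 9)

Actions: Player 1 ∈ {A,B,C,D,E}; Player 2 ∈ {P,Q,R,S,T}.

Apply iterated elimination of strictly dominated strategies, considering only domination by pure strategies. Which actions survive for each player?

Remaining: P1:{C,D} P2:{S,T}

P2 drop P (T beats it: A:8>1 B:11>5 C:11>3 D:3>0 E:9>2)
P2 drop Q (T beats it: A:8>0 B:11>6 C:11>9 D:3>2 E:9>5)
P2 drop R (T beats it: A:8>7 B:11>9 C:11>6 D:3>2 E:9>2)
P1 drop A (C beats it: S:10>5 T:9>6)
P1 drop B (C beats it: S:10>5 T:9>8)
P1 drop E (C beats it: S:10>9 T:9>5)
P1→{C,D} P2→{S,T}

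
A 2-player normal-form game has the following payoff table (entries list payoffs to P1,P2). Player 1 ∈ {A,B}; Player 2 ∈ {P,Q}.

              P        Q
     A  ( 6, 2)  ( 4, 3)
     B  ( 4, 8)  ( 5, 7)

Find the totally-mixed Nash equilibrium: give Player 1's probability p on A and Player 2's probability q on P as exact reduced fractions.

p=1/2, q=1/3

P1 indiff ⇒ q·6+(1-q)·4 = q·4+(1-q)·5 ⇒ q(2) = (1-q)(1) ⇒ q = 1/3
P2 indiff ⇒ p·2+(1-p)·8 = p·3+(1-p)·7 ⇒ p(-1) = (1-p)(-1) ⇒ p = 1/2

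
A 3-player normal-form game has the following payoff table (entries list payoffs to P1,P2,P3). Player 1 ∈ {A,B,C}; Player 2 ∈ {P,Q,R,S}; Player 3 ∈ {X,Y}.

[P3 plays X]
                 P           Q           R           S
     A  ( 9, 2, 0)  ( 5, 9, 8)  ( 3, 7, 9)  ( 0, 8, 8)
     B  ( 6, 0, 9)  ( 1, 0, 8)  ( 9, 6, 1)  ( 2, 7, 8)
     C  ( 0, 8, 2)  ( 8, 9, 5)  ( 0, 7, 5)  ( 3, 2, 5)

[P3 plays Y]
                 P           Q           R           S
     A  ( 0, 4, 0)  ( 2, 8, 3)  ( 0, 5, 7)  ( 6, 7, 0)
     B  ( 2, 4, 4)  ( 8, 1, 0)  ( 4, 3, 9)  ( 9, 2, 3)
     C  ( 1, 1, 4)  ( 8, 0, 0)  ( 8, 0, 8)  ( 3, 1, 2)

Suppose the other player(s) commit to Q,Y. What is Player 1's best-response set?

u_1(A vs Q,Y) = 2
u_1(B vs Q,Y) = 8
u_1(C vs Q,Y) = 8
max payoff 8 at {B,C}

P1 best: {B,C}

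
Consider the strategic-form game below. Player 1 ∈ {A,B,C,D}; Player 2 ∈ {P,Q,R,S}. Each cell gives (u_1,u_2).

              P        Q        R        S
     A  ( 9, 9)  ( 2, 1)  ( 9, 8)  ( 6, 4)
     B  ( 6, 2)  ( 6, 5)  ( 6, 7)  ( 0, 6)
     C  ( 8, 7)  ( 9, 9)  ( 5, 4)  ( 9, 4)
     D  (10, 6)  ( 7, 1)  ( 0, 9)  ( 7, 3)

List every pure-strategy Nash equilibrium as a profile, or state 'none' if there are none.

Nash profiles: (C,Q)

(A,P): not NE [P1→D gives 10>9]
(A,Q): not NE [P1→C gives 9>2; P2→P gives 9>1]
(A,R): not NE [P2→P gives 9>8]
(A,S): not NE [P1→C gives 9>6; P2→P gives 9>4]
(B,P): not NE [P1→D gives 10>6; P2→R gives 7>2]
(B,Q): not NE [P1→C gives 9>6; P2→R gives 7>5]
(B,R): not NE [P1→A gives 9>6]
(B,S): not NE [P1→C gives 9>0; P2→R gives 7>6]
(C,P): not NE [P1→D gives 10>8; P2→Q gives 9>7]
(C,Q): NE
(C,R): not NE [P1→A gives 9>5; P2→Q gives 9>4]
(C,S): not NE [P2→Q gives 9>4]
(D,P): not NE [P2→R gives 9>6]
(D,Q): not NE [P1→C gives 9>7; P2→R gives 9>1]
(D,R): not NE [P1→A gives 9>0]
(D,S): not NE [P1→C gives 9>7; P2→R gives 9>3]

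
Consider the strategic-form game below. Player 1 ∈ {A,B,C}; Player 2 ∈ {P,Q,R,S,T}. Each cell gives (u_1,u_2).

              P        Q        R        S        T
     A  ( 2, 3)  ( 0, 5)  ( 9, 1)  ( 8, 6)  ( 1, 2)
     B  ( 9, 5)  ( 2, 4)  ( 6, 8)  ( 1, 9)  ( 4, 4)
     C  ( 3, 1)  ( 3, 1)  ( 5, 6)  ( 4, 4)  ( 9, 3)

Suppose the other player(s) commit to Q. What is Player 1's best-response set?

BR_1 = {C}

u_1(A vs Q) = 0
u_1(B vs Q) = 2
u_1(C vs Q) = 3
max payoff 3 at {C}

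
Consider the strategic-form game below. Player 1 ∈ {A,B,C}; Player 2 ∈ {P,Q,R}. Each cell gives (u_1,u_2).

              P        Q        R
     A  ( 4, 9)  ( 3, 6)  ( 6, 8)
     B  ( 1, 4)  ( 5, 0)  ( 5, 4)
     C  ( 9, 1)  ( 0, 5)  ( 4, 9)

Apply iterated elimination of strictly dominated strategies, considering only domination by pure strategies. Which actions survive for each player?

P2 drop Q (R beats it: A:8>6 B:4>0 C:9>5)
P1 drop B (A beats it: P:4>1 R:6>5)
P1→{A,C} P2→{P,R}

Remaining: P1:{A,C} P2:{P,R}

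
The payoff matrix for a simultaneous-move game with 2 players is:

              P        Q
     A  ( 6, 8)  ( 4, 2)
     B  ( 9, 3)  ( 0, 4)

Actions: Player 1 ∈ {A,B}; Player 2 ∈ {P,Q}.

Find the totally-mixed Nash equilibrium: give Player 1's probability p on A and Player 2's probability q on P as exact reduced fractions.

P1 indiff ⇒ q·6+(1-q)·4 = q·9+(1-q)·0 ⇒ q(-3) = (1-q)(-4) ⇒ q = 4/7
P2 indiff ⇒ p·8+(1-p)·3 = p·2+(1-p)·4 ⇒ p(6) = (1-p)(1) ⇒ p = 1/7

P1 mixes 1/7 on A; P2 mixes 4/7 on P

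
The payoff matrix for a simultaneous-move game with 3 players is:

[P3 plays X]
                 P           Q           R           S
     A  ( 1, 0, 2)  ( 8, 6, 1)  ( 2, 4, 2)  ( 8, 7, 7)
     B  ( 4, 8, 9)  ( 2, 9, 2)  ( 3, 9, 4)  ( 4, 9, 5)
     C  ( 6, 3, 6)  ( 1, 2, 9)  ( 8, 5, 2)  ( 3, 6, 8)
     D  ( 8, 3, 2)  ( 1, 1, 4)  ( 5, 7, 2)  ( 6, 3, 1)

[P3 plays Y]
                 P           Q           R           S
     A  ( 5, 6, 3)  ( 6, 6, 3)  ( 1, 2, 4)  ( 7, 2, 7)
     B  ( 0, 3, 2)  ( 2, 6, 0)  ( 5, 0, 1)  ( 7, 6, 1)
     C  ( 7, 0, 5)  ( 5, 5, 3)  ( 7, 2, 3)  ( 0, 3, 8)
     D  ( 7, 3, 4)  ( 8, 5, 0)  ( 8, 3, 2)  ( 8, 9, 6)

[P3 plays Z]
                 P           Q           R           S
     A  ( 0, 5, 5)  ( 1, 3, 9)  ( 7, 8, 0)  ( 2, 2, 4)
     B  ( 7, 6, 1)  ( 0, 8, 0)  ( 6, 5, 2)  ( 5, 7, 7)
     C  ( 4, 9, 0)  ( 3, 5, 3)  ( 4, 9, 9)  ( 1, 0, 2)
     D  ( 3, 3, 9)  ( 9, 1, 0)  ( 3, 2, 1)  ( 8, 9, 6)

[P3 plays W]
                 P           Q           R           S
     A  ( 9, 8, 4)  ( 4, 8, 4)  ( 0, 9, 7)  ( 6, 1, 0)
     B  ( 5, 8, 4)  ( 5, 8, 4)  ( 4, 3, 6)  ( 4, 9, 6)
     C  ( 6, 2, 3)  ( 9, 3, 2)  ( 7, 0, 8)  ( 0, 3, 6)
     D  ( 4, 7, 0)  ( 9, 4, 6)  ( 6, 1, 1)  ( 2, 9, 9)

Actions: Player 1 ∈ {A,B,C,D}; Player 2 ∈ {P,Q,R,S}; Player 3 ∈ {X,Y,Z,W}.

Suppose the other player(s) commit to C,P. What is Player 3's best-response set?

P3 best: {X}

u_3(X vs C,P) = 6
u_3(Y vs C,P) = 5
u_3(Z vs C,P) = 0
u_3(W vs C,P) = 3
max payoff 6 at {X}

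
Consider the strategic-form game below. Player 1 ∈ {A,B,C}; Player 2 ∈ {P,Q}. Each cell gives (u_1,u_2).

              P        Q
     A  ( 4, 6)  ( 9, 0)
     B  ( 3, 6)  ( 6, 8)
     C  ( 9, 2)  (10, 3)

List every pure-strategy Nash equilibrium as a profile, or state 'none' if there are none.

(A,P): not NE [P1→C gives 9>4]
(A,Q): not NE [P1→C gives 10>9; P2→P gives 6>0]
(B,P): not NE [P1→C gives 9>3; P2→Q gives 8>6]
(B,Q): not NE [P1→C gives 10>6]
(C,P): not NE [P2→Q gives 3>2]
(C,Q): NE

PSNE = {(C,Q)}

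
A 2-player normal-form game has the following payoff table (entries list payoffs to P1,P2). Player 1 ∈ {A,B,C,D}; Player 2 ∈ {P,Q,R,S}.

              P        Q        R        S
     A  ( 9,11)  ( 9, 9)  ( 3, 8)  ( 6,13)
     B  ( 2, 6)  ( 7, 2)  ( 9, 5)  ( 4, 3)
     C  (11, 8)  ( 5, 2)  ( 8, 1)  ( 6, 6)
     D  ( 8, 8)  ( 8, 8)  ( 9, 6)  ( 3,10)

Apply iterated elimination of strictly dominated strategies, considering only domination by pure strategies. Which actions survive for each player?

IESDS → P1:{A,C} P2:{P,S}

P2 drop Q (S beats it: A:13>9 B:3>2 C:6>2 D:10>8)
P2 drop R (P beats it: A:11>8 B:6>5 C:8>1 D:8>6)
P1 drop B (A beats it: P:9>2 S:6>4)
P1 drop D (A beats it: P:9>8 S:6>3)
P1→{A,C} P2→{P,S}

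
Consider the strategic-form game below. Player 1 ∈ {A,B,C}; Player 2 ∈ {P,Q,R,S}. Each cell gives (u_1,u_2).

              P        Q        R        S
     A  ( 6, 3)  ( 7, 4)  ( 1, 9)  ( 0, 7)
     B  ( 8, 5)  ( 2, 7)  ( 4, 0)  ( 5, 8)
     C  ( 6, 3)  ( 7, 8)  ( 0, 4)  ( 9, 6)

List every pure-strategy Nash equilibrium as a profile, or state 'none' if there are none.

NE set: (C,Q)

(A,P): not NE [P1→B gives 8>6; P2→R gives 9>3]
(A,Q): not NE [P2→R gives 9>4]
(A,R): not NE [P1→B gives 4>1]
(A,S): not NE [P1→C gives 9>0; P2→R gives 9>7]
(B,P): not NE [P2→S gives 8>5]
(B,Q): not NE [P1→C gives 7>2; P2→S gives 8>7]
(B,R): not NE [P2→S gives 8>0]
(B,S): not NE [P1→C gives 9>5]
(C,P): not NE [P1→B gives 8>6; P2→Q gives 8>3]
(C,Q): NE
(C,R): not NE [P1→B gives 4>0; P2→Q gives 8>4]
(C,S): not NE [P2→Q gives 8>6]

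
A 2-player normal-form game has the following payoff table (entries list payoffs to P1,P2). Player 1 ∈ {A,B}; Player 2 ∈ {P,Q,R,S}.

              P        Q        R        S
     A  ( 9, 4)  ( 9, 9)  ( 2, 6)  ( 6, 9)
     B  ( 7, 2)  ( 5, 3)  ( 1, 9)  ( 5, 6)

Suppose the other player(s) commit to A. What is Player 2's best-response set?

u_2(P vs A) = 4
u_2(Q vs A) = 9
u_2(R vs A) = 6
u_2(S vs A) = 9
max payoff 9 at {Q,S}

argmax u_2 = {Q,S}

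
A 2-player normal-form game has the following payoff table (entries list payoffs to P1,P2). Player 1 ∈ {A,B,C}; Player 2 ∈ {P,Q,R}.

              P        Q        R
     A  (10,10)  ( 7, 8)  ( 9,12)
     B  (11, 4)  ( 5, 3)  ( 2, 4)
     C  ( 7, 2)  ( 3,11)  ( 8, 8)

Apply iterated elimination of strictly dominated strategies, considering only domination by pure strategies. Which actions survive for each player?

IESDS → P1:{A,B} P2:{P,R}

P1 drop C (A beats it: P:10>7 Q:7>3 R:9>8)
P2 drop Q (P beats it: A:10>8 B:4>3)
P1→{A,B} P2→{P,R}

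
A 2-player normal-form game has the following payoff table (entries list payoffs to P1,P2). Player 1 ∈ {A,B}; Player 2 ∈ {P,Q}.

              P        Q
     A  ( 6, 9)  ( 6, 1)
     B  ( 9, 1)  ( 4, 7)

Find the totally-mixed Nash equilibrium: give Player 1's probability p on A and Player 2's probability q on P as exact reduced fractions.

(p,q) = (3/7, 2/5)

P1 indiff ⇒ q·6+(1-q)·6 = q·9+(1-q)·4 ⇒ q(-3) = (1-q)(-2) ⇒ q = 2/5
P2 indiff ⇒ p·9+(1-p)·1 = p·1+(1-p)·7 ⇒ p(8) = (1-p)(6) ⇒ p = 3/7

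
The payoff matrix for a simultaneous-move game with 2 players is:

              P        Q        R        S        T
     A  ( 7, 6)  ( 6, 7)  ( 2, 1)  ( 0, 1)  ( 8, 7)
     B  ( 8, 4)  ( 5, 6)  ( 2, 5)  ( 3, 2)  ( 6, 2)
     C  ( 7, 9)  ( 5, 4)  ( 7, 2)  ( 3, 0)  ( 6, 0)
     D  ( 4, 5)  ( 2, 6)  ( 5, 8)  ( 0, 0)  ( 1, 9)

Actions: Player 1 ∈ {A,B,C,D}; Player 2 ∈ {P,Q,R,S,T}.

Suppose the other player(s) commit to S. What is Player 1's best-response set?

argmax u_1 = {B,C}

u_1(A vs S) = 0
u_1(B vs S) = 3
u_1(C vs S) = 3
u_1(D vs S) = 0
max payoff 3 at {B,C}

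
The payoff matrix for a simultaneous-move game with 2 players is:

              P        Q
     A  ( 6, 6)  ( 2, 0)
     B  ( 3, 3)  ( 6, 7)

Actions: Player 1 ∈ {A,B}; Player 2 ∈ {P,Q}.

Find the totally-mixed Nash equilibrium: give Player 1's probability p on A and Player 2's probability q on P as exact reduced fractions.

p=2/5, q=4/7

P1 indiff ⇒ q·6+(1-q)·2 = q·3+(1-q)·6 ⇒ q(3) = (1-q)(4) ⇒ q = 4/7
P2 indiff ⇒ p·6+(1-p)·3 = p·0+(1-p)·7 ⇒ p(6) = (1-p)(4) ⇒ p = 2/5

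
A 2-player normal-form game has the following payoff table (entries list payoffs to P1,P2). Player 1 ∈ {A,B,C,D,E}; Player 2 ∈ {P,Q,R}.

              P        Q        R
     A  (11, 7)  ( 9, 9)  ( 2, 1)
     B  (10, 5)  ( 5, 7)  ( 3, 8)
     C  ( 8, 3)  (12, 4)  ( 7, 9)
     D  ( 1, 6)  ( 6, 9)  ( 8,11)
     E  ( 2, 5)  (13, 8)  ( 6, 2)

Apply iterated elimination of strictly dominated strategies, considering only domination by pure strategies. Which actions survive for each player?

P2 drop P (Q beats it: A:9>7 B:7>5 C:4>3 D:9>6 E:8>5)
P1 drop A (C beats it: Q:12>9 R:7>2)
P1 drop B (C beats it: Q:12>5 R:7>3)
P1→{C,D,E} P2→{Q,R}

Survivors P1:{C,D,E} P2:{Q,R}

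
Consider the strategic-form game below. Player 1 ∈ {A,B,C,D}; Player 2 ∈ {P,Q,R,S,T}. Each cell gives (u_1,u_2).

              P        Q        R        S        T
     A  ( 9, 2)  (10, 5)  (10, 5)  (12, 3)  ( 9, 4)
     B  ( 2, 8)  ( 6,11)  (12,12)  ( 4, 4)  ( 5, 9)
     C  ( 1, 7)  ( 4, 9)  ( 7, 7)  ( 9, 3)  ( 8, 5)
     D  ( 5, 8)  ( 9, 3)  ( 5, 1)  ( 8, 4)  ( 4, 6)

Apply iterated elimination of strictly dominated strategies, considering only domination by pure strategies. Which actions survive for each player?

Remaining: P1:{A,B} P2:{Q,R}

P1 drop C (A beats it: P:9>1 Q:10>4 R:10>7 S:12>9 T:9>8)
P1 drop D (A beats it: P:9>5 Q:10>9 R:10>5 S:12>8 T:9>4)
P2 drop P (Q beats it: A:5>2 B:11>8)
P2 drop S (Q beats it: A:5>3 B:11>4)
P2 drop T (Q beats it: A:5>4 B:11>9)
P1→{A,B} P2→{Q,R}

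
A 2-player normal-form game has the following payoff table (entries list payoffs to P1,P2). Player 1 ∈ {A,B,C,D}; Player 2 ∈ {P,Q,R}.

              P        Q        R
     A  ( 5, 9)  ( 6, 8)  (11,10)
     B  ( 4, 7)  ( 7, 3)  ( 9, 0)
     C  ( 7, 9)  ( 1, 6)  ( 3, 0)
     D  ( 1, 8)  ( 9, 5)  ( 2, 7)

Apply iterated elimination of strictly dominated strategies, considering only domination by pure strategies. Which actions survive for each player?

P2 drop Q (P beats it: A:9>8 B:7>3 C:9>6 D:8>5)
P1 drop B (A beats it: P:5>4 R:11>9)
P1 drop D (A beats it: P:5>1 R:11>2)
P1→{A,C} P2→{P,R}

Remaining: P1:{A,C} P2:{P,R}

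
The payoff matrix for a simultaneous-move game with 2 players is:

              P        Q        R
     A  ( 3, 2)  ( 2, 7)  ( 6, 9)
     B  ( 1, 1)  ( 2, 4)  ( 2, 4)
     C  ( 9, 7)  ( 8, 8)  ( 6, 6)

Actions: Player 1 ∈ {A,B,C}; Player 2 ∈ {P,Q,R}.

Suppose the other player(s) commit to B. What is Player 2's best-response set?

u_2(P vs B) = 1
u_2(Q vs B) = 4
u_2(R vs B) = 4
max payoff 4 at {Q,R}

P2 best: {Q,R}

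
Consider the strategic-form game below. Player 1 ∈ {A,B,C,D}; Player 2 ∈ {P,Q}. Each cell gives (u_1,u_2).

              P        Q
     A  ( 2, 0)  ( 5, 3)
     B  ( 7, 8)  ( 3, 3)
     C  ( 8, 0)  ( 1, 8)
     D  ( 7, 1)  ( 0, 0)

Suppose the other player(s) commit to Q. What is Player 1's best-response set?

P1 best: {A}

u_1(A vs Q) = 5
u_1(B vs Q) = 3
u_1(C vs Q) = 1
u_1(D vs Q) = 0
max payoff 5 at {A}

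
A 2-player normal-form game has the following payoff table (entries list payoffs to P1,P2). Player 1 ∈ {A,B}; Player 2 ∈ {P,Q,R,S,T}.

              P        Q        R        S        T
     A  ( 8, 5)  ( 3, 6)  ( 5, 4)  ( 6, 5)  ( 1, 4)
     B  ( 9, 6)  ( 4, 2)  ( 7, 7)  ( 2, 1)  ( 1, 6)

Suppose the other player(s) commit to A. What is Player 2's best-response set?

u_2(P vs A) = 5
u_2(Q vs A) = 6
u_2(R vs A) = 4
u_2(S vs A) = 5
u_2(T vs A) = 4
max payoff 6 at {Q}

BR_2 = {Q}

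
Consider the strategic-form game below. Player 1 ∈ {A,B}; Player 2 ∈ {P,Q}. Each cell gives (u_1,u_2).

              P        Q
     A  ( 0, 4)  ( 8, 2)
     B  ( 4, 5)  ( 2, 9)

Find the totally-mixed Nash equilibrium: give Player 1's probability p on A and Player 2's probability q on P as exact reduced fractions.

P1 indiff ⇒ q·0+(1-q)·8 = q·4+(1-q)·2 ⇒ q(-4) = (1-q)(-6) ⇒ q = 3/5
P2 indiff ⇒ p·4+(1-p)·5 = p·2+(1-p)·9 ⇒ p(2) = (1-p)(4) ⇒ p = 2/3

P1 mixes 2/3 on A; P2 mixes 3/5 on P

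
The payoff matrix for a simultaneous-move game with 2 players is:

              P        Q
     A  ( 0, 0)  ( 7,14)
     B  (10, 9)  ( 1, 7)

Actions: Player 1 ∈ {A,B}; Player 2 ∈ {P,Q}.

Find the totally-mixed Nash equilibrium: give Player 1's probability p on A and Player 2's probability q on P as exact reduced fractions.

(p,q) = (1/8, 3/8)

P1 indiff ⇒ q·0+(1-q)·7 = q·10+(1-q)·1 ⇒ q(-10) = (1-q)(-6) ⇒ q = 3/8
P2 indiff ⇒ p·0+(1-p)·9 = p·14+(1-p)·7 ⇒ p(-14) = (1-p)(-2) ⇒ p = 1/8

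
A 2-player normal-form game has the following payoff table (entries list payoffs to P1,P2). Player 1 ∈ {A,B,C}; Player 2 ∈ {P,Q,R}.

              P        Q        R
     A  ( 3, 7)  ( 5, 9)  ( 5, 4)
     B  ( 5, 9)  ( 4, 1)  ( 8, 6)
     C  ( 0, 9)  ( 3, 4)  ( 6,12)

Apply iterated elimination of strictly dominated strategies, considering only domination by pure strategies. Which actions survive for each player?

Remaining: P1:{A,B} P2:{P,Q}

P1 drop C (B beats it: P:5>0 Q:4>3 R:8>6)
P2 drop R (P beats it: A:7>4 B:9>6)
P1→{A,B} P2→{P,Q}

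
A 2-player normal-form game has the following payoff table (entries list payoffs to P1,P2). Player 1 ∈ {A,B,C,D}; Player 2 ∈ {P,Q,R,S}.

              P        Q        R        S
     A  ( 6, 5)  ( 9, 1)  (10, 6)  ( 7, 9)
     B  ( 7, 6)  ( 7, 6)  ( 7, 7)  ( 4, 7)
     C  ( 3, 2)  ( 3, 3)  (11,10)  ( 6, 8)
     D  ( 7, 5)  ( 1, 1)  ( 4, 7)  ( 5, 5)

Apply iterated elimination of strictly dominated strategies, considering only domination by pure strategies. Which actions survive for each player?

P2 drop P (R beats it: A:6>5 B:7>6 C:10>2 D:7>5)
P1 drop B (A beats it: Q:9>7 R:10>7 S:7>4)
P1 drop D (A beats it: Q:9>1 R:10>4 S:7>5)
P2 drop Q (R beats it: A:6>1 C:10>3)
P1→{A,C} P2→{R,S}

Survivors P1:{A,C} P2:{R,S}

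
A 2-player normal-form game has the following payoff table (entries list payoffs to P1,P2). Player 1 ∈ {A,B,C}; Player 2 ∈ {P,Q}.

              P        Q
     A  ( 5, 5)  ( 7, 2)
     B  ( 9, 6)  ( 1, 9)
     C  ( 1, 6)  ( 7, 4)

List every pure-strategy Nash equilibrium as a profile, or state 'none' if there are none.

Equilibria: none

(A,P): not NE [P1→B gives 9>5]
(A,Q): not NE [P2→P gives 5>2]
(B,P): not NE [P2→Q gives 9>6]
(B,Q): not NE [P1→C gives 7>1]
(C,P): not NE [P1→B gives 9>1]
(C,Q): not NE [P2→P gives 6>4]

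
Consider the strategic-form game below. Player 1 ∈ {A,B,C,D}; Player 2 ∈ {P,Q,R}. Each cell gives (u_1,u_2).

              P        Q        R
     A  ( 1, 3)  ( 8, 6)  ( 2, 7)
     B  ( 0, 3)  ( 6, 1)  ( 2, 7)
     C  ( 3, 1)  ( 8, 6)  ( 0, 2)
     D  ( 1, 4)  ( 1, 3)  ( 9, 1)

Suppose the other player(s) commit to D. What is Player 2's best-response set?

u_2(P vs D) = 4
u_2(Q vs D) = 3
u_2(R vs D) = 1
max payoff 4 at {P}

BR_2 = {P}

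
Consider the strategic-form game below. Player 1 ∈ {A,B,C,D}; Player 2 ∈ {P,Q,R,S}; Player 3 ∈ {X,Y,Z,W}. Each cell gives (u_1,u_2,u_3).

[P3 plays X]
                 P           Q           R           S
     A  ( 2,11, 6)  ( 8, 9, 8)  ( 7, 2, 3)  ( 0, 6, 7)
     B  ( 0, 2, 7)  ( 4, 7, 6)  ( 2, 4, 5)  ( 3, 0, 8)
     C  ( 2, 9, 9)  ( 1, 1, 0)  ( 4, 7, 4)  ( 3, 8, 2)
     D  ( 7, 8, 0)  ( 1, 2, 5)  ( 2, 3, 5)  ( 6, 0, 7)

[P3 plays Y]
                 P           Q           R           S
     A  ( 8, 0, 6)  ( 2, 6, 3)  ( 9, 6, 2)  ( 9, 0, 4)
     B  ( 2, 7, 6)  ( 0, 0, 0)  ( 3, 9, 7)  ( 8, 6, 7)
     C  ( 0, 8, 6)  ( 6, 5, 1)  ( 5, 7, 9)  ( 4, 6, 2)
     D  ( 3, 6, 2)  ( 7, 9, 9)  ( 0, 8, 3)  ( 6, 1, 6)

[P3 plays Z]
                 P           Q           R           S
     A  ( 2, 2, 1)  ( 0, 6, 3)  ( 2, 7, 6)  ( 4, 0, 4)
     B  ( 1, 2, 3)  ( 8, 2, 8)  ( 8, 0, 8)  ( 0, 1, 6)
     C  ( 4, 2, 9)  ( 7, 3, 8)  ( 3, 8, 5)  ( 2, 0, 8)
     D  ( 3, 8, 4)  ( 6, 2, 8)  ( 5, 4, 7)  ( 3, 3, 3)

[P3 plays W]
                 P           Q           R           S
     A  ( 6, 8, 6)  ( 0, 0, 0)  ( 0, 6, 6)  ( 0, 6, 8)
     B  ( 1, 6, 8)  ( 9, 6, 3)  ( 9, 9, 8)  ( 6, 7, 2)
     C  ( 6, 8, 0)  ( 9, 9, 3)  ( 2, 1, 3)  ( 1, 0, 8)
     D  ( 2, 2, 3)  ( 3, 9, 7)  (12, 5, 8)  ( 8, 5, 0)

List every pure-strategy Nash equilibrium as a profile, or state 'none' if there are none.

(A,P,X): not NE [P1→D gives 7>2]
(A,P,Y): not NE [P2→R gives 6>0]
(A,P,Z): not NE [P1→C gives 4>2; P2→R gives 7>2; P3→W gives 6>1]
(A,P,W): NE
(A,Q,X): not NE [P2→P gives 11>9]
(A,Q,Y): not NE [P1→D gives 7>2; P3→X gives 8>3]
(A,Q,Z): not NE [P1→B gives 8>0; P2→R gives 7>6; P3→X gives 8>3]
(A,Q,W): not NE [P1→C gives 9>0; P2→P gives 8>0; P3→X gives 8>0]
(A,R,X): not NE [P2→P gives 11>2; P3→W gives 6>3]
(A,R,Y): not NE [P3→W gives 6>2]
(A,R,Z): not NE [P1→B gives 8>2]
(A,R,W): not NE [P1→D gives 12>0; P2→P gives 8>6]
(A,S,X): not NE [P1→D gives 6>0; P2→P gives 11>6; P3→W gives 8>7]
(A,S,Y): not NE [P2→R gives 6>0; P3→W gives 8>4]
(A,S,Z): not NE [P2→R gives 7>0; P3→W gives 8>4]
(A,S,W): not NE [P1→D gives 8>0; P2→P gives 8>6]
(B,P,X): not NE [P1→D gives 7>0; P2→Q gives 7>2; P3→W gives 8>7]
(B,P,Y): not NE [P1→A gives 8>2; P2→R gives 9>7; P3→W gives 8>6]
(B,P,Z): not NE [P1→C gives 4>1; P3→W gives 8>3]
(B,P,W): not NE [P1→C gives 6>1; P2→R gives 9>6]
(B,Q,X): not NE [P1→A gives 8>4; P3→Z gives 8>6]
(B,Q,Y): not NE [P1→D gives 7>0; P2→R gives 9>0; P3→Z gives 8>0]
(B,Q,Z): NE
(B,Q,W): not NE [P2→R gives 9>6; P3→Z gives 8>3]
(B,R,X): not NE [P1→A gives 7>2; P2→Q gives 7>4; P3→W gives 8>5]
(B,R,Y): not NE [P1→A gives 9>3; P3→W gives 8>7]
(B,R,Z): not NE [P2→Q gives 2>0]
(B,R,W): not NE [P1→D gives 12>9]
(B,S,X): not NE [P1→D gives 6>3; P2→Q gives 7>0]
(B,S,Y): not NE [P1→A gives 9>8; P2→R gives 9>6; P3→X gives 8>7]
(B,S,Z): not NE [P1→A gives 4>0; P2→Q gives 2>1; P3→X gives 8>6]
(B,S,W): not NE [P1→D gives 8>6; P2→R gives 9>7; P3→X gives 8>2]
(C,P,X): not NE [P1→D gives 7>2]
(C,P,Y): not NE [P1→A gives 8>0; P3→Z gives 9>6]
(C,P,Z): not NE [P2→R gives 8>2]
(C,P,W): not NE [P2→Q gives 9>8; P3→Z gives 9>0]
(C,Q,X): not NE [P1→A gives 8>1; P2→P gives 9>1; P3→Z gives 8>0]
(C,Q,Y): not NE [P1→D gives 7>6; P2→P gives 8>5; P3→Z gives 8>1]
(C,Q,Z): not NE [P1→B gives 8>7; P2→R gives 8>3]
(C,Q,W): not NE [P3→Z gives 8>3]
(C,R,X): not NE [P1→A gives 7>4; P2→P gives 9>7; P3→Y gives 9>4]
(C,R,Y): not NE [P1→A gives 9>5; P2→P gives 8>7]
(C,R,Z): not NE [P1→B gives 8>3; P3→Y gives 9>5]
(C,R,W): not NE [P1→D gives 12>2; P2→Q gives 9>1; P3→Y gives 9>3]
(C,S,X): not NE [P1→D gives 6>3; P2→P gives 9>8; P3→W gives 8>2]
(C,S,Y): not NE [P1→A gives 9>4; P2→P gives 8>6; P3→W gives 8>2]
(C,S,Z): not NE [P1→A gives 4>2; P2→R gives 8>0]
(C,S,W): not NE [P1→D gives 8>1; P2→Q gives 9>0]
(D,P,X): not NE [P3→Z gives 4>0]
(D,P,Y): not NE [P1→A gives 8>3; P2→Q gives 9>6; P3→Z gives 4>2]
(D,P,Z): not NE [P1→C gives 4>3]
(D,P,W): not NE [P1→C gives 6>2; P2→Q gives 9>2; P3→Z gives 4>3]
(D,Q,X): not NE [P1→A gives 8>1; P2→P gives 8>2; P3→Y gives 9>5]
(D,Q,Y): NE
(D,Q,Z): not NE [P1→B gives 8>6; P2→P gives 8>2; P3→Y gives 9>8]
(D,Q,W): not NE [P1→C gives 9>3; P3→Y gives 9>7]
(D,R,X): not NE [P1→A gives 7>2; P2→P gives 8>3; P3→W gives 8>5]
(D,R,Y): not NE [P1→A gives 9>0; P2→Q gives 9>8; P3→W gives 8>3]
(D,R,Z): not NE [P1→B gives 8>5; P2→P gives 8>4; P3→W gives 8>7]
(D,R,W): not NE [P2→Q gives 9>5]
(D,S,X): not NE [P2→P gives 8>0]
(D,S,Y): not NE [P1→A gives 9>6; P2→Q gives 9>1; P3→X gives 7>6]
(D,S,Z): not NE [P1→A gives 4>3; P2→P gives 8>3; P3→X gives 7>3]
(D,S,W): not NE [P2→Q gives 9>5; P3→X gives 7>0]

PSNE = {(A,P,W), (B,Q,Z), (D,Q,Y)}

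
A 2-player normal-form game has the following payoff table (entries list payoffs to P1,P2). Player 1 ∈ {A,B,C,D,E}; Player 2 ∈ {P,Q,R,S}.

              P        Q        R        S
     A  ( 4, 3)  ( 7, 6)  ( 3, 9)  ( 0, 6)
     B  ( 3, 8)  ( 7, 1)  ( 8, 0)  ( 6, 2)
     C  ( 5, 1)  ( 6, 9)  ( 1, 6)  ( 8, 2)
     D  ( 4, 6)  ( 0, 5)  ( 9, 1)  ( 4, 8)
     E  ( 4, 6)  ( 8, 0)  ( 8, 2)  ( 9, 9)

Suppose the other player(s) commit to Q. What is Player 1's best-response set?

u_1(A vs Q) = 7
u_1(B vs Q) = 7
u_1(C vs Q) = 6
u_1(D vs Q) = 0
u_1(E vs Q) = 8
max payoff 8 at {E}

P1 best: {E}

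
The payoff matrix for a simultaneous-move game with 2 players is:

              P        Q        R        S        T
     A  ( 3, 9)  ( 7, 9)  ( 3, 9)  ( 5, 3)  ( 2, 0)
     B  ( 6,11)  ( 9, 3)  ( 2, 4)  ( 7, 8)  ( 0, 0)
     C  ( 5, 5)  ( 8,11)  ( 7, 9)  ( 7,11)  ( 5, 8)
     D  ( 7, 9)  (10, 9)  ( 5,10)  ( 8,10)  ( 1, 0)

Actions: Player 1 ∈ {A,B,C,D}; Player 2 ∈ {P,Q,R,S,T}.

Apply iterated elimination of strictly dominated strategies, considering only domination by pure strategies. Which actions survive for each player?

P1 drop A (C beats it: P:5>3 Q:8>7 R:7>3 S:7>5 T:5>2)
P1 drop B (D beats it: P:7>6 Q:10>9 R:5>2 S:8>7 T:1>0)
P2 drop P (R beats it: C:9>5 D:10>9)
P2 drop T (Q beats it: C:11>8 D:9>0)
P1→{C,D} P2→{Q,R,S}

Survivors P1:{C,D} P2:{Q,R,S}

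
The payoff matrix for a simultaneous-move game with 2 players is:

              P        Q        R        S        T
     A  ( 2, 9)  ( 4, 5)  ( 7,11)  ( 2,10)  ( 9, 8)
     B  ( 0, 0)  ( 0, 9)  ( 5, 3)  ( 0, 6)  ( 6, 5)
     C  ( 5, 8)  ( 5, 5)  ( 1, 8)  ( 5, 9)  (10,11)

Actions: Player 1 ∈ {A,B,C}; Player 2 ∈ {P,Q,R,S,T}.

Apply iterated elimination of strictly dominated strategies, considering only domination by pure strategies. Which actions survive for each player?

P1 drop B (A beats it: P:2>0 Q:4>0 R:7>5 S:2>0 T:9>6)
P2 drop P (S beats it: A:10>9 C:9>8)
P2 drop Q (R beats it: A:11>5 C:8>5)
P1→{A,C} P2→{R,S,T}

Survivors P1:{A,C} P2:{R,S,T}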